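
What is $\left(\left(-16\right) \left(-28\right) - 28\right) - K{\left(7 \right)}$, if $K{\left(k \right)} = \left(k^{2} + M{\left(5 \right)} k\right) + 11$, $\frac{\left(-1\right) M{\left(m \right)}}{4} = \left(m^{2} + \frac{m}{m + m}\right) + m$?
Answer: $1214$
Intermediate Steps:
$M{\left(m \right)} = -2 - 4 m - 4 m^{2}$ ($M{\left(m \right)} = - 4 \left(\left(m^{2} + \frac{m}{m + m}\right) + m\right) = - 4 \left(\left(m^{2} + \frac{m}{2 m}\right) + m\right) = - 4 \left(\left(m^{2} + \frac{1}{2 m} m\right) + m\right) = - 4 \left(\left(m^{2} + \frac{1}{2}\right) + m\right) = - 4 \left(\left(\frac{1}{2} + m^{2}\right) + m\right) = - 4 \left(\frac{1}{2} + m + m^{2}\right) = -2 - 4 m - 4 m^{2}$)
$K{\left(k \right)} = 11 + k^{2} - 122 k$ ($K{\left(k \right)} = \left(k^{2} + \left(-2 - 20 - 4 \cdot 5^{2}\right) k\right) + 11 = \left(k^{2} + \left(-2 - 20 - 100\right) k\right) + 11 = \left(k^{2} - 122 k\right) + 11 = 11 + k^{2} - 122 k$)
$\left(\left(-16\right) \left(-28\right) - 28\right) - K{\left(7 \right)} = \left(\left(-16\right) \left(-28\right) - 28\right) - \left(11 + 7^{2} - 854\right) = \left(448 - 28\right) - \left(11 + 49 - 854\right) = 420 - -794 = 420 + 794 = 1214$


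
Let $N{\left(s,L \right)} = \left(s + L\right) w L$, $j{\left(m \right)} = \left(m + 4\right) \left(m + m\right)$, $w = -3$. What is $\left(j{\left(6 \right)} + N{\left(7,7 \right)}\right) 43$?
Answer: $-7482$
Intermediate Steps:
$j{\left(m \right)} = 2 m \left(4 + m\right)$ ($j{\left(m \right)} = \left(4 + m\right) 2 m = 2 m \left(4 + m\right)$)
$N{\left(s,L \right)} = L \left(- 3 L - 3 s\right)$ ($N{\left(s,L \right)} = \left(s + L\right) \left(-3\right) L = \left(L + s\right) \left(-3\right) L = \left(- 3 L - 3 s\right) L = L \left(- 3 L - 3 s\right)$)
$\left(j{\left(6 \right)} + N{\left(7,7 \right)}\right) 43 = \left(2 \cdot 6 \left(4 + 6\right) - 21 \left(7 + 7\right)\right) 43 = \left(2 \cdot 6 \cdot 10 - 21 \cdot 14\right) 43 = \left(120 - 294\right) 43 = \left(-174\right) 43 = -7482$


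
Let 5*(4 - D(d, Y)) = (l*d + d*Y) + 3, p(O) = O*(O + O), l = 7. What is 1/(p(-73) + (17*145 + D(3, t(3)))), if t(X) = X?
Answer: 5/65602 ≈ 7.6217e-5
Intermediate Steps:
p(O) = 2*O² (p(O) = O*(2*O) = 2*O²)
D(d, Y) = 17/5 - 7*d/5 - Y*d/5 (D(d, Y) = 4 - ((7*d + d*Y) + 3)/5 = 4 - ((7*d + Y*d) + 3)/5 = 4 - (3 + 7*d + Y*d)/5 = 4 + (-⅗ - 7*d/5 - Y*d/5) = 17/5 - 7*d/5 - Y*d/5)
1/(p(-73) + (17*145 + D(3, t(3)))) = 1/(2*(-73)² + (17*145 + (17/5 - 7/5*3 - ⅕*3*3))) = 1/(2*5329 + (2465 + (17/5 - 21/5 - 9/5))) = 1/(10658 + (2465 - 13/5)) = 1/(10658 + 12312/5) = 1/(65602/5) = 5/65602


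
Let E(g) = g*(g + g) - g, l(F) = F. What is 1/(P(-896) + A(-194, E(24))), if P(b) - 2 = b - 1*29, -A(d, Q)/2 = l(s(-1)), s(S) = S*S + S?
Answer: -1/923 ≈ -0.0010834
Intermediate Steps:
s(S) = S + S² (s(S) = S² + S = S + S²)
E(g) = -g + 2*g² (E(g) = g*(2*g) - g = 2*g² - g = -g + 2*g²)
A(d, Q) = 0 (A(d, Q) = -(-2)*(1 - 1) = -(-2)*0 = -2*0 = 0)
P(b) = -27 + b (P(b) = 2 + (b - 1*29) = 2 + (b - 29) = 2 + (-29 + b) = -27 + b)
1/(P(-896) + A(-194, E(24))) = 1/((-27 - 896) + 0) = 1/(-923 + 0) = 1/(-923) = -1/923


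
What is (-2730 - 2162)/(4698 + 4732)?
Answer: -2446/4715 ≈ -0.51877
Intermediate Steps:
(-2730 - 2162)/(4698 + 4732) = -4892/9430 = -4892*1/9430 = -2446/4715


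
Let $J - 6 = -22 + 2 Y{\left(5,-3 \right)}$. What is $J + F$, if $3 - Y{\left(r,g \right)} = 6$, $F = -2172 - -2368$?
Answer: $174$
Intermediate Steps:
$F = 196$ ($F = -2172 + 2368 = 196$)
$Y{\left(r,g \right)} = -3$ ($Y{\left(r,g \right)} = 3 - 6 = -3$)
$J = -22$ ($J = 6 + \left(-22 + 2 \left(-3\right)\right) = 6 - 28 = -22$)
$J + F = -22 + 196 = 174$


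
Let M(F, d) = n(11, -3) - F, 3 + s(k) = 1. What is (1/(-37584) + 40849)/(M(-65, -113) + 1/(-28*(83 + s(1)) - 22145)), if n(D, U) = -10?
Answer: 37480517580595/50464562976 ≈ 742.71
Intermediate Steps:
s(k) = -2 (s(k) = -3 + 1 = -2)
M(F, d) = -10 - F
(1/(-37584) + 40849)/(M(-65, -113) + 1/(-28*(83 + s(1)) - 22145)) = (1/(-37584) + 40849)/((-10 - 1*(-65)) + 1/(-28*(83 - 2) - 22145)) = (-1/37584 + 40849)/((-10 + 65) + 1/(-28*81 - 22145)) = 1535268815/(37584*(55 + 1/(-2268 - 22145))) = 1535268815/(37584*(55 + 1/(-24413))) = 1535268815/(37584*(55 - 1/24413)) = 1535268815/(37584*(1342714/24413)) = (1535268815/37584)*(24413/1342714) = 37480517580595/50464562976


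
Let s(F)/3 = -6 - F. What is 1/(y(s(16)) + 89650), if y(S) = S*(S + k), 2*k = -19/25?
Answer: 25/2350777 ≈ 1.0635e-5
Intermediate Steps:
k = -19/50 (k = (-19/25)/2 = (-19*1/25)/2 = (1/2)*(-19/25) = -19/50 ≈ -0.38000)
s(F) = -18 - 3*F (s(F) = 3*(-6 - F) = -18 - 3*F)
y(S) = S*(-19/50 + S) (y(S) = S*(S - 19/50) = S*(-19/50 + S))
1/(y(s(16)) + 89650) = 1/((-18 - 3*16)*(-19 + 50*(-18 - 3*16))/50 + 89650) = 1/((-18 - 48)*(-19 + 50*(-18 - 48))/50 + 89650) = 1/((1/50)*(-66)*(-19 + 50*(-66)) + 89650) = 1/((1/50)*(-66)*(-19 - 3300) + 89650) = 1/((1/50)*(-66)*(-3319) + 89650) = 1/(109527/25 + 89650) = 1/(2350777/25) = 25/2350777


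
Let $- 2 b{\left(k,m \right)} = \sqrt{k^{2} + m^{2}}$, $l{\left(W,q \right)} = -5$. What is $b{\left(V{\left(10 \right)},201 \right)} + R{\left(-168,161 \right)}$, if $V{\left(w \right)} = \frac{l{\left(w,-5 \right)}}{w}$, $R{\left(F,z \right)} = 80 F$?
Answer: $-13440 - \frac{\sqrt{161605}}{4} \approx -13541.0$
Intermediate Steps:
$V{\left(w \right)} = - \frac{5}{w}$
$b{\left(k,m \right)} = - \frac{\sqrt{k^{2} + m^{2}}}{2}$
$b{\left(V{\left(10 \right)},201 \right)} + R{\left(-168,161 \right)} = - \frac{\sqrt{\left(- \frac{5}{10}\right)^{2} + 201^{2}}}{2} + 80 \left(-168\right) = - \frac{\sqrt{\left(\left(-5\right) \frac{1}{10}\right)^{2} + 40401}}{2} - 13440 = - \frac{\sqrt{\left(- \frac{1}{2}\right)^{2} + 40401}}{2} - 13440 = - \frac{\sqrt{\frac{1}{4} + 40401}}{2} - 13440 = - \frac{\sqrt{\frac{161605}{4}}}{2} - 13440 = - \frac{\frac{1}{2} \sqrt{161605}}{2} - 13440 = - \frac{\sqrt{161605}}{4} - 13440 = -13440 - \frac{\sqrt{161605}}{4}$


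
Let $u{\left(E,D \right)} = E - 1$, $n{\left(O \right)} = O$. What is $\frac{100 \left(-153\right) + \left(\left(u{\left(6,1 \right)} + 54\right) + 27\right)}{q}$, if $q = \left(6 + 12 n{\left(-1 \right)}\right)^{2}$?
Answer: $- \frac{7607}{18} \approx -422.61$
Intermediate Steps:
$u{\left(E,D \right)} = -1 + E$ ($u{\left(E,D \right)} = E - 1 = -1 + E$)
$q = 36$ ($q = \left(6 + 12 \left(-1\right)\right)^{2} = \left(6 - 12\right)^{2} = \left(-6\right)^{2} = 36$)
$\frac{100 \left(-153\right) + \left(\left(u{\left(6,1 \right)} + 54\right) + 27\right)}{q} = \frac{100 \left(-153\right) + \left(\left(\left(-1 + 6\right) + 54\right) + 27\right)}{36} = \left(-15300 + \left(\left(5 + 54\right) + 27\right)\right) \frac{1}{36} = \left(-15300 + \left(59 + 27\right)\right) \frac{1}{36} = \left(-15300 + 86\right) \frac{1}{36} = \left(-15214\right) \frac{1}{36} = - \frac{7607}{18}$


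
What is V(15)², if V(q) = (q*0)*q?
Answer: 0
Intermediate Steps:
V(q) = 0 (V(q) = 0*q = 0)
V(15)² = 0² = 0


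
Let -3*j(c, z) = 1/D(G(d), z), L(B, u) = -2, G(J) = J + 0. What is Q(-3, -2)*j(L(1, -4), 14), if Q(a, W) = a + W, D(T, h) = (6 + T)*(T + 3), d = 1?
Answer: 5/84 ≈ 0.059524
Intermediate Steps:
G(J) = J
D(T, h) = (3 + T)*(6 + T) (D(T, h) = (6 + T)*(3 + T) = (3 + T)*(6 + T))
Q(a, W) = W + a
j(c, z) = -1/84 (j(c, z) = -1/(3*(18 + 1**2 + 9*1)) = -1/(3*(18 + 1 + 9)) = -1/3/28 = -1/3*1/28 = -1/84)
Q(-3, -2)*j(L(1, -4), 14) = (-2 - 3)*(-1/84) = -5*(-1/84) = 5/84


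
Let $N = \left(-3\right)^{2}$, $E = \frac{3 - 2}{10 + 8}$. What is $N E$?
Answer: $\frac{1}{2} \approx 0.5$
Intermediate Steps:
$E = \frac{1}{18}$ ($E = 1 \cdot \frac{1}{18} = \frac{1}{18} \approx 0.055556$)
$N = 9$
$N E = 9 \cdot \frac{1}{18} = \frac{1}{2}$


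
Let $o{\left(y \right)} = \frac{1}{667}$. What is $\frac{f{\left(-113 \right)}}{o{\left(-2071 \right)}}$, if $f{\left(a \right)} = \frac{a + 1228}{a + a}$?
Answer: $- \frac{743705}{226} \approx -3290.7$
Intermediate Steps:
$o{\left(y \right)} = \frac{1}{667}$
$f{\left(a \right)} = \frac{1228 + a}{2 a}$
$\frac{f{\left(-113 \right)}}{o{\left(-2071 \right)}} = \frac{1228 - 113}{2 \left(-113\right)} \frac{1}{\frac{1}{667}} = \frac{1}{2} \left(- \frac{1}{113}\right) 1115 \cdot 667 = \left(- \frac{1115}{226}\right) 667 = - \frac{743705}{226}$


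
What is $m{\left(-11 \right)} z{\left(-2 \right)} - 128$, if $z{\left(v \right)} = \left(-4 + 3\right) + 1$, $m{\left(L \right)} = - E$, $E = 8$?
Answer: $-128$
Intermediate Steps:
$m{\left(L \right)} = -8$ ($m{\left(L \right)} = \left(-1\right) 8 = -8$)
$z{\left(v \right)} = 0$ ($z{\left(v \right)} = -1 + 1 = 0$)
$m{\left(-11 \right)} z{\left(-2 \right)} - 128 = \left(-8\right) 0 - 128 = 0 - 128 = -128$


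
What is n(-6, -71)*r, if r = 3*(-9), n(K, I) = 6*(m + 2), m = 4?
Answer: -972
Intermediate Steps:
n(K, I) = 36 (n(K, I) = 6*(4 + 2) = 6*6 = 36)
r = -27
n(-6, -71)*r = 36*(-27) = -972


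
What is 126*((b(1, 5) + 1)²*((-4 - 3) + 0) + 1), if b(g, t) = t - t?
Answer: -756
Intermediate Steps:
b(g, t) = 0
126*((b(1, 5) + 1)²*((-4 - 3) + 0) + 1) = 126*((0 + 1)²*((-4 - 3) + 0) + 1) = 126*(1²*(-7 + 0) + 1) = 126*(1*(-7) + 1) = 126*(-7 + 1) = 126*(-6) = -756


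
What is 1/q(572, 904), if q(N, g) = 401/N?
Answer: 572/401 ≈ 1.4264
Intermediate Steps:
1/q(572, 904) = 1/(401/572) = 572/401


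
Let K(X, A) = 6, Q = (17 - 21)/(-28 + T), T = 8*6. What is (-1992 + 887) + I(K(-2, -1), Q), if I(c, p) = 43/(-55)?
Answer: -60818/55 ≈ -1105.8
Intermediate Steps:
T = 48
Q = -1/5 (Q = (17 - 21)/(-28 + 48) = -4/20 = -4*1/20 = -1/5 ≈ -0.20000)
I(c, p) = -43/55 (I(c, p) = 43*(-1/55) = -43/55)
(-1992 + 887) + I(K(-2, -1), Q) = (-1992 + 887) - 43/55 = -1105 - 43/55 = -60818/55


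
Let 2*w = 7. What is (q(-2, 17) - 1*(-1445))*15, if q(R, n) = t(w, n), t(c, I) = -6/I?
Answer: 368385/17 ≈ 21670.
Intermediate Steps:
w = 7/2 (w = (1/2)*7 = 7/2 ≈ 3.5000)
q(R, n) = -6/n
(q(-2, 17) - 1*(-1445))*15 = (-6/17 - 1*(-1445))*15 = (-6*1/17 + 1445)*15 = (-6/17 + 1445)*15 = (24559/17)*15 = 368385/17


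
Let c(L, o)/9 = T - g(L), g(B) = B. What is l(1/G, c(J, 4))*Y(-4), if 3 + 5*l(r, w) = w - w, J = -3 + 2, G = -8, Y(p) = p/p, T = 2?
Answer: -⅗ ≈ -0.60000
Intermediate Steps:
Y(p) = 1
J = -1
c(L, o) = 18 - 9*L (c(L, o) = 9*(2 - L) = 18 - 9*L)
l(r, w) = -⅗ (l(r, w) = -⅗ + (w - w)/5 = -⅗ + (⅕)*0 = -⅗ + 0 = -⅗)
l(1/G, c(J, 4))*Y(-4) = -⅗*1 = -⅗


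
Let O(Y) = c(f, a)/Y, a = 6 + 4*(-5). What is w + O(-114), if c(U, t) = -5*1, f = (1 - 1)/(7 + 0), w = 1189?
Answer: 135551/114 ≈ 1189.0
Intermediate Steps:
a = -14 (a = 6 - 20 = -14)
f = 0 (f = 0/7 = 0*(⅐) = 0)
c(U, t) = -5
O(Y) = -5/Y
w + O(-114) = 1189 - 5/(-114) = 1189 - 5*(-1/114) = 1189 + 5/114 = 135551/114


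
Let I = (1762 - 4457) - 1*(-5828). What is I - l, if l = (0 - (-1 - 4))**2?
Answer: 3108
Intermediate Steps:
I = 3133 (I = -2695 + 5828 = 3133)
l = 25 (l = (0 - 1*(-5))**2 = (0 + 5)**2 = 5**2 = 25)
I - l = 3133 - 1*25 = 3133 - 25 = 3108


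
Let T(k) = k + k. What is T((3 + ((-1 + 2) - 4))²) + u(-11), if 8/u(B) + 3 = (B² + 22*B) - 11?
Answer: -8/135 ≈ -0.059259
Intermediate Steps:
u(B) = 8/(-14 + B² + 22*B) (u(B) = 8/(-3 + ((B² + 22*B) - 11)) = 8/(-3 + (-11 + B² + 22*B)) = 8/(-14 + B² + 22*B))
T(k) = 2*k
T((3 + ((-1 + 2) - 4))²) + u(-11) = 2*(3 + ((-1 + 2) - 4))² + 8/(-14 + (-11)² + 22*(-11)) = 2*(3 + (1 - 4))² + 8/(-14 + 121 - 242) = 2*(3 - 3)² + 8/(-135) = 2*0² + 8*(-1/135) = 2*0 - 8/135 = 0 - 8/135 = -8/135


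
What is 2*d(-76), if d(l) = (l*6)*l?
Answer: 69312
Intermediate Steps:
d(l) = 6*l**2 (d(l) = (6*l)*l = 6*l**2)
2*d(-76) = 2*(6*(-76)**2) = 2*(6*5776) = 2*34656 = 69312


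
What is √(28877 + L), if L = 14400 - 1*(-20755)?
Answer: 4*√4002 ≈ 253.05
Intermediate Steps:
L = 35155 (L = 14400 + 20755 = 35155)
√(28877 + L) = √(28877 + 35155) = √64032 = 4*√4002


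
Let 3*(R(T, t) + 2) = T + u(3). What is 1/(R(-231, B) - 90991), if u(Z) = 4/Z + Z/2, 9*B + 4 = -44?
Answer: -18/1639243 ≈ -1.0981e-5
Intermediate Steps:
B = -16/3 (B = -4/9 + (⅑)*(-44) = -4/9 - 44/9 = -16/3 ≈ -5.3333)
u(Z) = Z/2 + 4/Z (u(Z) = 4/Z + Z*(½) = 4/Z + Z/2 = Z/2 + 4/Z)
R(T, t) = -19/18 + T/3 (R(T, t) = -2 + (T + ((½)*3 + 4/3))/3 = -2 + (T + (3/2 + 4*(⅓)))/3 = -2 + (T + (3/2 + 4/3))/3 = -2 + (T + 17/6)/3 = -2 + (17/6 + T)/3 = -2 + (17/18 + T/3) = -19/18 + T/3)
1/(R(-231, B) - 90991) = 1/((-19/18 + (⅓)*(-231)) - 90991) = 1/((-19/18 - 77) - 90991) = 1/(-1405/18 - 90991) = 1/(-1639243/18) = -18/1639243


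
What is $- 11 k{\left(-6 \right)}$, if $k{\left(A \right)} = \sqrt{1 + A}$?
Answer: $- 11 i \sqrt{5} \approx - 24.597 i$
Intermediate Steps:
$- 11 k{\left(-6 \right)} = - 11 \sqrt{1 - 6} = - 11 \sqrt{-5} = - 11 i \sqrt{5}$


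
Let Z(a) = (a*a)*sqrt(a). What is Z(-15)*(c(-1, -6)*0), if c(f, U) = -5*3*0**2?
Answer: 0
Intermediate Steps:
c(f, U) = 0 (c(f, U) = -15*0 = 0)
Z(a) = a**(5/2) (Z(a) = a**2*sqrt(a) = a**(5/2))
Z(-15)*(c(-1, -6)*0) = (-15)**(5/2)*(0*0) = (225*I*sqrt(15))*0 = 0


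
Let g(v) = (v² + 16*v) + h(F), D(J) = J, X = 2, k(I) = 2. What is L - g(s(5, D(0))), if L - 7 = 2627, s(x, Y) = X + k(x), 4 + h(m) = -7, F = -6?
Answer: 2565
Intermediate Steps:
h(m) = -11 (h(m) = -4 - 7 = -11)
s(x, Y) = 4 (s(x, Y) = 2 + 2 = 4)
L = 2634 (L = 7 + 2627 = 2634)
g(v) = -11 + v² + 16*v (g(v) = (v² + 16*v) - 11 = -11 + v² + 16*v)
L - g(s(5, D(0))) = 2634 - (-11 + 4² + 16*4) = 2634 - (-11 + 16 + 64) = 2634 - 1*69 = 2634 - 69 = 2565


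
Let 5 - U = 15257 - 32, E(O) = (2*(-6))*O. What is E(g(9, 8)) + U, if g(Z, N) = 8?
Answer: -15316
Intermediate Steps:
E(O) = -12*O
U = -15220 (U = 5 - (15257 - 32) = 5 - 1*15225 = 5 - 15225 = -15220)
E(g(9, 8)) + U = -12*8 - 15220 = -96 - 15220 = -15316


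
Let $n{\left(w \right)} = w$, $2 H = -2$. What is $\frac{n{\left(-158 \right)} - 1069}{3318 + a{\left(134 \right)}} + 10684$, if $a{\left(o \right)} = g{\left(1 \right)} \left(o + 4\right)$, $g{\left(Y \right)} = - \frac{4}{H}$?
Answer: $\frac{13781951}{1290} \approx 10684.0$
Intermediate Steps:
$H = -1$ ($H = \frac{1}{2} \left(-2\right) = -1$)
$g{\left(Y \right)} = 4$ ($g{\left(Y \right)} = - \frac{4}{-1} = \left(-4\right) \left(-1\right) = 4$)
$a{\left(o \right)} = 16 + 4 o$ ($a{\left(o \right)} = 4 \left(o + 4\right) = 4 \left(4 + o\right) = 16 + 4 o$)
$\frac{n{\left(-158 \right)} - 1069}{3318 + a{\left(134 \right)}} + 10684 = \frac{-158 - 1069}{3318 + \left(16 + 4 \cdot 134\right)} + 10684 = - \frac{1227}{3318 + \left(16 + 536\right)} + 10684 = - \frac{1227}{3318 + 552} + 10684 = - \frac{1227}{3870} + 10684 = \left(-1227\right) \frac{1}{3870} + 10684 = - \frac{409}{1290} + 10684 = \frac{13781951}{1290}$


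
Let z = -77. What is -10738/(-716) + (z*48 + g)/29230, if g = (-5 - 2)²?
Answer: 38907561/2616085 ≈ 14.872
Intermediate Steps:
g = 49 (g = (-7)² = 49)
-10738/(-716) + (z*48 + g)/29230 = -10738/(-716) + (-77*48 + 49)/29230 = -10738*(-1/716) + (-3696 + 49)*(1/29230) = 5369/358 - 3647*1/29230 = 5369/358 - 3647/29230 = 38907561/2616085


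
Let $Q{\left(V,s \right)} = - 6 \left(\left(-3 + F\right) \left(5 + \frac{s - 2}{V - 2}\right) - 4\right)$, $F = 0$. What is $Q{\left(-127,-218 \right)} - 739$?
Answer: $- \frac{25555}{43} \approx -594.3$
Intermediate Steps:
$Q{\left(V,s \right)} = 114 + \frac{18 \left(-2 + s\right)}{-2 + V}$ ($Q{\left(V,s \right)} = - 6 \left(\left(-3 + 0\right) \left(5 + \frac{s - 2}{V - 2}\right) - 4\right) = - 6 \left(- 3 \left(5 + \frac{-2 + s}{-2 + V}\right) - 4\right) = - 6 \left(\left(-15 - \frac{3 \left(-2 + s\right)}{-2 + V}\right) - 4\right) = - 6 \left(-19 - \frac{3 \left(-2 + s\right)}{-2 + V}\right) = 114 + \frac{18 \left(-2 + s\right)}{-2 + V}$)
$Q{\left(-127,-218 \right)} - 739 = \frac{6 \left(-44 + 3 \left(-218\right) + 19 \left(-127\right)\right)}{-2 - 127} - 739 = \frac{6 \left(-44 - 654 - 2413\right)}{-129} - 739 = 6 \left(- \frac{1}{129}\right) \left(-3111\right) - 739 = \frac{6222}{43} - 739 = - \frac{25555}{43}$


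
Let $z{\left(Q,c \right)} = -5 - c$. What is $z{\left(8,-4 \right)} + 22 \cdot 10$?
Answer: $219$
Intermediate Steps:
$z{\left(8,-4 \right)} + 22 \cdot 10 = \left(-5 - -4\right) + 22 \cdot 10 = \left(-5 + 4\right) + 220 = -1 + 220 = 219$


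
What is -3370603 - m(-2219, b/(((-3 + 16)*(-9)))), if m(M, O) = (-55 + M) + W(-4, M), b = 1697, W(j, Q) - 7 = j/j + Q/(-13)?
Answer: -43790600/13 ≈ -3.3685e+6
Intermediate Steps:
W(j, Q) = 8 - Q/13 (W(j, Q) = 7 + (j/j + Q/(-13)) = 7 + (1 + Q*(-1/13)) = 7 + (1 - Q/13) = 8 - Q/13)
m(M, O) = -47 + 12*M/13 (m(M, O) = (-55 + M) + (8 - M/13) = -47 + 12*M/13)
-3370603 - m(-2219, b/(((-3 + 16)*(-9)))) = -3370603 - (-47 + (12/13)*(-2219)) = -3370603 - (-47 - 26628/13) = -3370603 - 1*(-27239/13) = -3370603 + 27239/13 = -43790600/13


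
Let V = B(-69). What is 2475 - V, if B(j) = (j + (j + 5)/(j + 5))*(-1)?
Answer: 2407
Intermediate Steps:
B(j) = -1 - j (B(j) = (j + (5 + j)/(5 + j))*(-1) = (j + 1)*(-1) = (1 + j)*(-1) = -1 - j)
V = 68 (V = -1 - 1*(-69) = -1 + 69 = 68)
2475 - V = 2475 - 1*68 = 2475 - 68 = 2407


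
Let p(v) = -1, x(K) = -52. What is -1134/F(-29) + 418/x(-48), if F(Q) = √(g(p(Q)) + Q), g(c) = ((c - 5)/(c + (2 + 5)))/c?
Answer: -209/26 + 81*I*√7 ≈ -8.0385 + 214.31*I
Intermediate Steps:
g(c) = (-5 + c)/(c*(7 + c)) (g(c) = ((-5 + c)/(c + 7))/c = ((-5 + c)/(7 + c))/c = (-5 + c)/(c*(7 + c)))
F(Q) = √(1 + Q) (F(Q) = √((-5 - 1)/((-1)*(7 - 1)) + Q) = √(-1*(-6)/6 + Q) = √(-1*⅙*(-6) + Q) = √(1 + Q))
-1134/F(-29) + 418/x(-48) = -1134/√(1 - 29) + 418/(-52) = -1134*(-I*√7/14) + 418*(-1/52) = -1134*(-I*√7/14) - 209/26 = -(-81)*I*√7 - 209/26 = 81*I*√7 - 209/26 = -209/26 + 81*I*√7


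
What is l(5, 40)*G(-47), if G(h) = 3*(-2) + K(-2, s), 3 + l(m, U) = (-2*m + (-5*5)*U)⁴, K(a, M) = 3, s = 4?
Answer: -3121812029991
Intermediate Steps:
l(m, U) = -3 + (-25*U - 2*m)⁴ (l(m, U) = -3 + (-2*m + (-5*5)*U)⁴ = -3 + (-2*m - 25*U)⁴ = -3 + (-25*U - 2*m)⁴)
G(h) = -3 (G(h) = 3*(-2) + 3 = -6 + 3 = -3)
l(5, 40)*G(-47) = (-3 + (2*5 + 25*40)⁴)*(-3) = (-3 + (10 + 1000)⁴)*(-3) = (-3 + 1010⁴)*(-3) = (-3 + 1040604010000)*(-3) = 1040604009997*(-3) = -3121812029991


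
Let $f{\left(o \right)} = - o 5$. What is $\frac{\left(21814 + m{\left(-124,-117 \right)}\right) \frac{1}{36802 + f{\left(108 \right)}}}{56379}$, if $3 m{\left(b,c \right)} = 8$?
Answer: $\frac{32725}{3066622947} \approx 1.0671 \cdot 10^{-5}$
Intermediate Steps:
$m{\left(b,c \right)} = \frac{8}{3}$ ($m{\left(b,c \right)} = \frac{1}{3} \cdot 8 = \frac{8}{3}$)
$f{\left(o \right)} = - 5 o$
$\frac{\left(21814 + m{\left(-124,-117 \right)}\right) \frac{1}{36802 + f{\left(108 \right)}}}{56379} = \frac{\left(21814 + \frac{8}{3}\right) \frac{1}{36802 - 540}}{56379} = \frac{65450}{3 \left(36802 - 540\right)} \frac{1}{56379} = \frac{65450}{3 \cdot 36262} \cdot \frac{1}{56379} = \frac{65450}{3} \cdot \frac{1}{36262} \cdot \frac{1}{56379} = \frac{32725}{54393} \cdot \frac{1}{56379} = \frac{32725}{3066622947}$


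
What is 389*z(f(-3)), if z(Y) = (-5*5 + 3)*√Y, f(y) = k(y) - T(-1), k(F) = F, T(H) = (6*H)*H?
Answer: -25674*I ≈ -25674.0*I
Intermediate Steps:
T(H) = 6*H²
f(y) = -6 + y (f(y) = y - 6*(-1)² = y - 6 = -6 + y)
z(Y) = -22*√Y (z(Y) = (-25 + 3)*√Y = -22*√Y)
389*z(f(-3)) = 389*(-22*√(-6 - 3)) = 389*(-66*I) = -25674*I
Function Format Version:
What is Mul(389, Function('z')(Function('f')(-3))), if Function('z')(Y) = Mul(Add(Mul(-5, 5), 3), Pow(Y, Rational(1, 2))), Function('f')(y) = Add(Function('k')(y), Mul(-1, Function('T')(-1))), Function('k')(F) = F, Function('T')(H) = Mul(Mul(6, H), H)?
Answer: Mul(-25674, I) ≈ Mul(-25674., I)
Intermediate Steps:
Function('T')(H) = Mul(6, Pow(H, 2))
Function('f')(y) = Add(-6, y) (Function('f')(y) = Add(y, Mul(-1, Mul(6, Pow(-1, 2)))) = Add(y, Mul(-1, Mul(6, 1))) = Add(y, Mul(-1, 6)) = Add(y, -6) = Add(-6, y))
Function('z')(Y) = Mul(-22, Pow(Y, Rational(1, 2))) (Function('z')(Y) = Mul(Add(-25, 3), Pow(Y, Rational(1, 2))) = Mul(-22, Pow(Y, Rational(1, 2))))
Mul(389, Function('z')(Function('f')(-3))) = Mul(389, Mul(-22, Pow(Add(-6, -3), Rational(1, 2)))) = Mul(389, Mul(-22, Pow(-9, Rational(1, 2)))) = Mul(389, Mul(-22, Mul(3, I))) = Mul(389, Mul(-66, I)) = Mul(-25674, I)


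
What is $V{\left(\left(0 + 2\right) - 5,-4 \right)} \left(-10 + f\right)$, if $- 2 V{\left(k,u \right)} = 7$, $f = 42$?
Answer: $-112$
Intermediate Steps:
$V{\left(k,u \right)} = - \frac{7}{2}$ ($V{\left(k,u \right)} = \left(- \frac{1}{2}\right) 7 = - \frac{7}{2}$)
$V{\left(\left(0 + 2\right) - 5,-4 \right)} \left(-10 + f\right) = - \frac{7 \left(-10 + 42\right)}{2} = \left(- \frac{7}{2}\right) 32 = -112$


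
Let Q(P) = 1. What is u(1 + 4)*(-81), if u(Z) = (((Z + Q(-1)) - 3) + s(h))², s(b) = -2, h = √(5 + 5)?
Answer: -81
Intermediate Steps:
h = √10 ≈ 3.1623
u(Z) = (-4 + Z)² (u(Z) = (((Z + 1) - 3) - 2)² = (((1 + Z) - 3) - 2)² = ((-2 + Z) - 2)² = (-4 + Z)²)
u(1 + 4)*(-81) = (-4 + (1 + 4))²*(-81) = (-4 + 5)²*(-81) = 1²*(-81) = 1*(-81) = -81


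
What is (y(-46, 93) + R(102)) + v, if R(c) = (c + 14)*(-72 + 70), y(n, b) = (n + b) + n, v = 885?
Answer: 654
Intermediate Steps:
y(n, b) = b + 2*n (y(n, b) = (b + n) + n = b + 2*n)
R(c) = -28 - 2*c (R(c) = (14 + c)*(-2) = -28 - 2*c)
(y(-46, 93) + R(102)) + v = ((93 + 2*(-46)) + (-28 - 2*102)) + 885 = ((93 - 92) + (-28 - 204)) + 885 = (1 - 232) + 885 = -231 + 885 = 654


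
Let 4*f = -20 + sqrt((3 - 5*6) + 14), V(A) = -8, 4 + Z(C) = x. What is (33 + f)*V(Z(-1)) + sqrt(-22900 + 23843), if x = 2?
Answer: -224 + sqrt(943) - 2*I*sqrt(13) ≈ -193.29 - 7.2111*I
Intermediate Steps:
Z(C) = -2 (Z(C) = -4 + 2 = -2)
f = -5 + I*sqrt(13)/4 (f = (-20 + sqrt((3 - 5*6) + 14))/4 = (-20 + sqrt((3 - 30) + 14))/4 = (-20 + sqrt(-27 + 14))/4 = (-20 + sqrt(-13))/4 = (-20 + I*sqrt(13))/4 = -5 + I*sqrt(13)/4 ≈ -5.0 + 0.90139*I)
(33 + f)*V(Z(-1)) + sqrt(-22900 + 23843) = (33 + (-5 + I*sqrt(13)/4))*(-8) + sqrt(-22900 + 23843) = (28 + I*sqrt(13)/4)*(-8) + sqrt(943) = (-224 - 2*I*sqrt(13)) + sqrt(943) = -224 + sqrt(943) - 2*I*sqrt(13)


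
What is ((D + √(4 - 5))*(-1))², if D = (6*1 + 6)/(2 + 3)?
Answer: 119/25 + 24*I/5 ≈ 4.76 + 4.8*I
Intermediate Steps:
D = 12/5 (D = (6 + 6)/5 = 12*(⅕) = 12/5 ≈ 2.4000)
((D + √(4 - 5))*(-1))² = ((12/5 + √(4 - 5))*(-1))² = ((12/5 + √(-1))*(-1))² = ((12/5 + I)*(-1))² = (-12/5 - I)²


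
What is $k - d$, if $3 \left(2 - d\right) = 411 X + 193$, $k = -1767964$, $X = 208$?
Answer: $- \frac{5218217}{3} \approx -1.7394 \cdot 10^{6}$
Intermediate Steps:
$d = - \frac{85675}{3}$ ($d = 2 - \frac{411 \cdot 208 + 193}{3} = 2 - \frac{85488 + 193}{3} = 2 - \frac{85681}{3} = - \frac{85675}{3} \approx -28558.0$)
$k - d = -1767964 - - \frac{85675}{3} = -1767964 + \frac{85675}{3} = - \frac{5218217}{3}$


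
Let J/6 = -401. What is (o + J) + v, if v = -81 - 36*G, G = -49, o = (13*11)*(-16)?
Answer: -3011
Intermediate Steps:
J = -2406 (J = 6*(-401) = -2406)
o = -2288 (o = 143*(-16) = -2288)
v = 1683 (v = -81 - 36*(-49) = -81 + 1764 = 1683)
(o + J) + v = (-2288 - 2406) + 1683 = -4694 + 1683 = -3011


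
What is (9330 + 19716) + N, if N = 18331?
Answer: 47377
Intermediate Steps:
(9330 + 19716) + N = (9330 + 19716) + 18331 = 29046 + 18331 = 47377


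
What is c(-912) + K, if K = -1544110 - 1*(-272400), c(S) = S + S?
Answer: -1273534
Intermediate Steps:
c(S) = 2*S
K = -1271710 (K = -1544110 + 272400 = -1271710)
c(-912) + K = 2*(-912) - 1271710 = -1824 - 1271710 = -1273534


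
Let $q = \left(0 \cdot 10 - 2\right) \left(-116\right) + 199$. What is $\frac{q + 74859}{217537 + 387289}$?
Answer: $\frac{37645}{302413} \approx 0.12448$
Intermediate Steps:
$q = 431$ ($q = \left(0 - 2\right) \left(-116\right) + 199 = \left(-2\right) \left(-116\right) + 199 = 232 + 199 = 431$)
$\frac{q + 74859}{217537 + 387289} = \frac{431 + 74859}{217537 + 387289} = \frac{75290}{604826} = 75290 \cdot \frac{1}{604826} = \frac{37645}{302413}$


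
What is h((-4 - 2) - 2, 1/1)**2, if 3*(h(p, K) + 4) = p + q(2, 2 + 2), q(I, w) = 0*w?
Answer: 400/9 ≈ 44.444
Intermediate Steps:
q(I, w) = 0
h(p, K) = -4 + p/3 (h(p, K) = -4 + (p + 0)/3 = -4 + p/3)
h((-4 - 2) - 2, 1/1)**2 = (-4 + ((-4 - 2) - 2)/3)**2 = (-4 + (-6 - 2)/3)**2 = (-4 + (1/3)*(-8))**2 = (-4 - 8/3)**2 = (-20/3)**2 = 400/9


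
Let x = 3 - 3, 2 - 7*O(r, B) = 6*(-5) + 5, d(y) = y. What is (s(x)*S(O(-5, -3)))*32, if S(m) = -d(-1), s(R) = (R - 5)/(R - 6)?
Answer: 80/3 ≈ 26.667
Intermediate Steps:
O(r, B) = 27/7 (O(r, B) = 2/7 - (6*(-5) + 5)/7 = 2/7 - (-30 + 5)/7 = 2/7 - ⅐*(-25) = 2/7 + 25/7 = 27/7)
x = 0
s(R) = (-5 + R)/(-6 + R)
S(m) = 1 (S(m) = -1*(-1) = 1)
(s(x)*S(O(-5, -3)))*32 = (((-5 + 0)/(-6 + 0))*1)*32 = ((-5/(-6))*1)*32 = (-⅙*(-5)*1)*32 = ((⅚)*1)*32 = (⅚)*32 = 80/3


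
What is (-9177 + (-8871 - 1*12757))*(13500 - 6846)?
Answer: -204976470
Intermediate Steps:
(-9177 + (-8871 - 1*12757))*(13500 - 6846) = (-9177 + (-8871 - 12757))*6654 = (-9177 - 21628)*6654 = -30805*6654 = -204976470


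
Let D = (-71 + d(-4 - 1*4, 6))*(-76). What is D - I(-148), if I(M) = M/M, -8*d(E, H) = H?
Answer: 5452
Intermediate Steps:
d(E, H) = -H/8
D = 5453 (D = (-71 - ⅛*6)*(-76) = (-71 - ¾)*(-76) = -287/4*(-76) = 5453)
I(M) = 1
D - I(-148) = 5453 - 1*1 = 5453 - 1 = 5452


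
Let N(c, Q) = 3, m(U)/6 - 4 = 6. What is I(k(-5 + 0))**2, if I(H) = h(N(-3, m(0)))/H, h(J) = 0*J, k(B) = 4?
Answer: 0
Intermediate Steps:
m(U) = 60 (m(U) = 24 + 6*6 = 24 + 36 = 60)
h(J) = 0
I(H) = 0 (I(H) = 0/H = 0)
I(k(-5 + 0))**2 = 0**2 = 0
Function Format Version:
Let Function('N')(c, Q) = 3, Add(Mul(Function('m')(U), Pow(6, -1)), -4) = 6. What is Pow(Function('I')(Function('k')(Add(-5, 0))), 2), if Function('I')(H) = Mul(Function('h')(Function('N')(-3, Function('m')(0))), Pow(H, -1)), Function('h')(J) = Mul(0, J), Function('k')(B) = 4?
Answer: 0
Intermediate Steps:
Function('m')(U) = 60 (Function('m')(U) = Add(24, Mul(6, 6)) = Add(24, 36) = 60)
Function('h')(J) = 0
Function('I')(H) = 0 (Function('I')(H) = Mul(0, Pow(H, -1)) = 0)
Pow(Function('I')(Function('k')(Add(-5, 0))), 2) = Pow(0, 2) = 0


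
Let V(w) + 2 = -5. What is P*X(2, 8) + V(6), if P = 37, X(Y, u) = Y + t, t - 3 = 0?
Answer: 178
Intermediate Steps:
t = 3 (t = 3 + 0 = 3)
V(w) = -7 (V(w) = -2 - 5 = -7)
X(Y, u) = 3 + Y (X(Y, u) = Y + 3 = 3 + Y)
P*X(2, 8) + V(6) = 37*(3 + 2) - 7 = 37*5 - 7 = 185 - 7 = 178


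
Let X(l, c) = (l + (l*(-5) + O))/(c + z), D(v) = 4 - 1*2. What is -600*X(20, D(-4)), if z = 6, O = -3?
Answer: 6225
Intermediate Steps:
D(v) = 2 (D(v) = 4 - 2 = 2)
X(l, c) = (-3 - 4*l)/(6 + c) (X(l, c) = (l + (l*(-5) - 3))/(c + 6) = (l + (-5*l - 3))/(6 + c) = (l + (-3 - 5*l))/(6 + c) = (-3 - 4*l)/(6 + c))
-600*X(20, D(-4)) = -600*(-3 - 4*20)/(6 + 2) = -600*(-3 - 80)/8 = -75*(-83) = -600*(-83/8) = 6225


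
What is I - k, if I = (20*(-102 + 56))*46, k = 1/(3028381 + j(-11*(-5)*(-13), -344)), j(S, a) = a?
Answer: -128146525841/3028037 ≈ -42320.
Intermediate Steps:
k = 1/3028037 (k = 1/(3028381 - 344) = 1/3028037 ≈ 3.3025e-7)
I = -42320 (I = (20*(-46))*46 = -920*46 = -42320)
I - k = -42320 - 1*1/3028037 = -42320 - 1/3028037 = -128146525841/3028037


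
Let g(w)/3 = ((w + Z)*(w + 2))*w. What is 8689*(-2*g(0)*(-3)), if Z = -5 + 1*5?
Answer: 0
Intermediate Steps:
Z = 0 (Z = -5 + 5 = 0)
g(w) = 3*w**2*(2 + w) (g(w) = 3*(((w + 0)*(w + 2))*w) = 3*((w*(2 + w))*w) = 3*(w**2*(2 + w)) = 3*w**2*(2 + w))
8689*(-2*g(0)*(-3)) = 8689*(-6*0**2*(2 + 0)*(-3)) = 8689*(-6*0*2*(-3)) = 8689*(-2*0*(-3)) = 8689*(0*(-3)) = 8689*0 = 0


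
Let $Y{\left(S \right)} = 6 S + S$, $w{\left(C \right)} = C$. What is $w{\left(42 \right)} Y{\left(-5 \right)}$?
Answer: $-1470$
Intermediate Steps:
$Y{\left(S \right)} = 7 S$
$w{\left(42 \right)} Y{\left(-5 \right)} = 42 \cdot 7 \left(-5\right) = 42 \left(-35\right) = -1470$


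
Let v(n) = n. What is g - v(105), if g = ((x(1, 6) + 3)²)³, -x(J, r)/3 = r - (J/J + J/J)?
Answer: 531336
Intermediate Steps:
x(J, r) = 6 - 3*r (x(J, r) = -3*(r - (J/J + J/J)) = -3*(r - (1 + 1)) = -3*(r - 1*2) = -3*(r - 2) = -3*(-2 + r) = 6 - 3*r)
g = 531441 (g = (((6 - 3*6) + 3)²)³ = (((6 - 18) + 3)²)³ = ((-12 + 3)²)³ = ((-9)²)³ = 81³ = 531441)
g - v(105) = 531441 - 1*105 = 531441 - 105 = 531336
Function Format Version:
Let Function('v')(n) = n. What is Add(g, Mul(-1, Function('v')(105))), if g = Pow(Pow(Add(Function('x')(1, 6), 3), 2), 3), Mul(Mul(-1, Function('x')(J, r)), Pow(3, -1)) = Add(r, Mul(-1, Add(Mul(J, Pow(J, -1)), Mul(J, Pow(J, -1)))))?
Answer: 531336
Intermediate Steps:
Function('x')(J, r) = Add(6, Mul(-3, r)) (Function('x')(J, r) = Mul(-3, Add(r, Mul(-1, Add(Mul(J, Pow(J, -1)), Mul(J, Pow(J, -1)))))) = Mul(-3, Add(r, Mul(-1, Add(1, 1)))) = Mul(-3, Add(r, Mul(-1, 2))) = Mul(-3, Add(r, -2)) = Mul(-3, Add(-2, r)) = Add(6, Mul(-3, r)))
g = 531441 (g = Pow(Pow(Add(Add(6, Mul(-3, 6)), 3), 2), 3) = Pow(Pow(Add(Add(6, -18), 3), 2), 3) = Pow(Pow(Add(-12, 3), 2), 3) = Pow(Pow(-9, 2), 3) = Pow(81, 3) = 531441)
Add(g, Mul(-1, Function('v')(105))) = Add(531441, Mul(-1, 105)) = Add(531441, -105) = 531336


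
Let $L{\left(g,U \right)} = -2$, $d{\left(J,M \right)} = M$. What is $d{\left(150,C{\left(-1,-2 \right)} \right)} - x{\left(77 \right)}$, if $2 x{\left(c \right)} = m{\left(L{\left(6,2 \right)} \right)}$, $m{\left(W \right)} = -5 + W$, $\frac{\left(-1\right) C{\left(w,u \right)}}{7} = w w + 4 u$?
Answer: $\frac{105}{2} \approx 52.5$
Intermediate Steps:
$C{\left(w,u \right)} = - 28 u - 7 w^{2}$ ($C{\left(w,u \right)} = - 7 \left(w w + 4 u\right) = - 7 \left(w^{2} + 4 u\right) = - 28 u - 7 w^{2}$)
$x{\left(c \right)} = - \frac{7}{2}$ ($x{\left(c \right)} = \frac{-5 - 2}{2} = \frac{1}{2} \left(-7\right) = - \frac{7}{2}$)
$d{\left(150,C{\left(-1,-2 \right)} \right)} - x{\left(77 \right)} = \left(\left(-28\right) \left(-2\right) - 7 \left(-1\right)^{2}\right) - - \frac{7}{2} = \left(56 - 7\right) + \frac{7}{2} = 49 + \frac{7}{2} = \frac{105}{2}$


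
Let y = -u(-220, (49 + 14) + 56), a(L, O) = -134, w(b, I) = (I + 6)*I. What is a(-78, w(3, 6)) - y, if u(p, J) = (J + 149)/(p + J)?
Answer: -13802/101 ≈ -136.65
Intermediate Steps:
w(b, I) = I*(6 + I) (w(b, I) = (6 + I)*I = I*(6 + I))
u(p, J) = (149 + J)/(J + p)
y = 268/101 (y = -(149 + ((49 + 14) + 56))/(((49 + 14) + 56) - 220) = -(149 + (63 + 56))/((63 + 56) - 220) = -(149 + 119)/(119 - 220) = -268/(-101) = -(-1)*268/101 = -1*(-268/101) = 268/101 ≈ 2.6535)
a(-78, w(3, 6)) - y = -134 - 1*268/101 = -134 - 268/101 = -13802/101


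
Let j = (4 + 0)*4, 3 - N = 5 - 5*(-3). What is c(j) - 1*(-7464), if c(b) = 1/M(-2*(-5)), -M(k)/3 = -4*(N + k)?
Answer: 626975/84 ≈ 7464.0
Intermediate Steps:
N = -17 (N = 3 - (5 - 5*(-3)) = 3 - (5 + 15) = 3 - 1*20 = 3 - 20 = -17)
M(k) = -204 + 12*k (M(k) = -(-12)*(-17 + k) = -3*(68 - 4*k) = -204 + 12*k)
j = 16 (j = 4*4 = 16)
c(b) = -1/84 (c(b) = 1/(-204 + 12*(-2*(-5))) = 1/(-204 + 12*10) = 1/(-204 + 120) = 1/(-84) = -1/84)
c(j) - 1*(-7464) = -1/84 - 1*(-7464) = -1/84 + 7464 = 626975/84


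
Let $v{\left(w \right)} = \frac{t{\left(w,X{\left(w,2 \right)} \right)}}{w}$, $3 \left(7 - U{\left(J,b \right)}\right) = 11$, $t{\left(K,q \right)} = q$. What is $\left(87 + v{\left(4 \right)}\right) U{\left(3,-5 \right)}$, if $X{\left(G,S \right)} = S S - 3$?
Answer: $\frac{1745}{6} \approx 290.83$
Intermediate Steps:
$X{\left(G,S \right)} = -3 + S^{2}$ ($X{\left(G,S \right)} = S^{2} - 3 = -3 + S^{2}$)
$U{\left(J,b \right)} = \frac{10}{3}$ ($U{\left(J,b \right)} = 7 - \frac{11}{3} = \frac{10}{3}$)
$v{\left(w \right)} = \frac{1}{w}$ ($v{\left(w \right)} = \frac{-3 + 2^{2}}{w} = \frac{-3 + 4}{w} = 1 \frac{1}{w} = \frac{1}{w}$)
$\left(87 + v{\left(4 \right)}\right) U{\left(3,-5 \right)} = \left(87 + \frac{1}{4}\right) \frac{10}{3} = \frac{349}{4} \cdot \frac{10}{3} = \frac{1745}{6}$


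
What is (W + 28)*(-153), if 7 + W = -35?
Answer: 2142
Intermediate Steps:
W = -42 (W = -7 - 35 = -42)
(W + 28)*(-153) = (-42 + 28)*(-153) = -14*(-153) = 2142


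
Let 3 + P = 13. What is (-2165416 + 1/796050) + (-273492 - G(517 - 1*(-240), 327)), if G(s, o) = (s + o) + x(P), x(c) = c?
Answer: -1942363592099/796050 ≈ -2.4400e+6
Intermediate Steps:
P = 10 (P = -3 + 13 = 10)
G(s, o) = 10 + o + s (G(s, o) = (s + o) + 10 = (o + s) + 10 = 10 + o + s)
(-2165416 + 1/796050) + (-273492 - G(517 - 1*(-240), 327)) = (-2165416 + 1/796050) + (-273492 - (10 + 327 + (517 - 1*(-240)))) = (-2165416 + 1/796050) + (-273492 - (10 + 327 + (517 + 240))) = -1723779406799/796050 + (-273492 - (10 + 327 + 757)) = -1723779406799/796050 + (-273492 - 1*1094) = -1723779406799/796050 + (-273492 - 1094) = -1723779406799/796050 - 274586 = -1942363592099/796050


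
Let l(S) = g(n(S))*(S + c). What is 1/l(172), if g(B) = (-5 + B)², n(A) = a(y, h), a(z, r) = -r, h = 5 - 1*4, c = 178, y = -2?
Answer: 1/12600 ≈ 7.9365e-5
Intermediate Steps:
h = 1 (h = 5 - 4 = 1)
n(A) = -1 (n(A) = -1*1 = -1)
l(S) = 6408 + 36*S (l(S) = (-5 - 1)²*(S + 178) = (-6)²*(178 + S) = 36*(178 + S) = 6408 + 36*S)
1/l(172) = 1/(6408 + 36*172) = 1/(6408 + 6192) = 1/12600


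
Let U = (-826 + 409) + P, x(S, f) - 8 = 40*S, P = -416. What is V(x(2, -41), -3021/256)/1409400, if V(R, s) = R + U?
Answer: -149/281880 ≈ -0.00052859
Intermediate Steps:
x(S, f) = 8 + 40*S
U = -833 (U = (-826 + 409) - 416 = -417 - 416 = -833)
V(R, s) = -833 + R (V(R, s) = R - 833 = -833 + R)
V(x(2, -41), -3021/256)/1409400 = (-833 + (8 + 40*2))/1409400 = (-833 + (8 + 80))*(1/1409400) = (-833 + 88)*(1/1409400) = -745*1/1409400 = -149/281880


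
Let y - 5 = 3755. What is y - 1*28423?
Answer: -24663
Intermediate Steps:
y = 3760 (y = 5 + 3755 = 3760)
y - 1*28423 = 3760 - 1*28423 = 3760 - 28423 = -24663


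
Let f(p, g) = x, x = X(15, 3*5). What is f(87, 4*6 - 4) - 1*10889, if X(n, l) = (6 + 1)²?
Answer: -10840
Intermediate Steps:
X(n, l) = 49 (X(n, l) = 7² = 49)
x = 49
f(p, g) = 49
f(87, 4*6 - 4) - 1*10889 = 49 - 1*10889 = 49 - 10889 = -10840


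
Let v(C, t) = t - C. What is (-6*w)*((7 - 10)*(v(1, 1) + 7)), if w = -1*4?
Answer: -504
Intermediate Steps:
w = -4
(-6*w)*((7 - 10)*(v(1, 1) + 7)) = (-6*(-4))*((7 - 10)*((1 - 1*1) + 7)) = 24*(-3*((1 - 1) + 7)) = 24*(-3*(0 + 7)) = 24*(-3*7) = 24*(-21) = -504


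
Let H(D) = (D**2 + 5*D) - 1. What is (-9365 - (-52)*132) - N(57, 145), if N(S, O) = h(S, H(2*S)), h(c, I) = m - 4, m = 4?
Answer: -2501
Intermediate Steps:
H(D) = -1 + D**2 + 5*D
h(c, I) = 0 (h(c, I) = 4 - 4 = 0)
N(S, O) = 0
(-9365 - (-52)*132) - N(57, 145) = (-9365 - (-52)*132) - 1*0 = (-9365 - 1*(-6864)) + 0 = (-9365 + 6864) + 0 = -2501 + 0 = -2501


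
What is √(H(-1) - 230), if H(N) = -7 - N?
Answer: 2*I*√59 ≈ 15.362*I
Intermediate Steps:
√(H(-1) - 230) = √((-7 - 1*(-1)) - 230) = √((-7 + 1) - 230) = √(-6 - 230) = √(-236) = 2*I*√59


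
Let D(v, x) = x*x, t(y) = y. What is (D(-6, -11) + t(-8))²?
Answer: 12769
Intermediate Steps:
D(v, x) = x²
(D(-6, -11) + t(-8))² = ((-11)² - 8)² = (121 - 8)² = 113² = 12769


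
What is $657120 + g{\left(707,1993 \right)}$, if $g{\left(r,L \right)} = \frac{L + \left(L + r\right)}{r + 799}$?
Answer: $\frac{989627413}{1506} \approx 6.5712 \cdot 10^{5}$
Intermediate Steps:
$g{\left(r,L \right)} = \frac{r + 2 L}{799 + r}$
$657120 + g{\left(707,1993 \right)} = 657120 + \frac{707 + 2 \cdot 1993}{799 + 707} = 657120 + \frac{707 + 3986}{1506} = 657120 + \frac{1}{1506} \cdot 4693 = 657120 + \frac{4693}{1506} = \frac{989627413}{1506}$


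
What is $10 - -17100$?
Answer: $17110$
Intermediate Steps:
$10 - -17100 = 10 + 17100 = 17110$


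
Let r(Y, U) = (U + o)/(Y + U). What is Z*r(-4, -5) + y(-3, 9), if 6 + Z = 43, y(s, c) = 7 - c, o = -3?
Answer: 278/9 ≈ 30.889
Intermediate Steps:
r(Y, U) = (-3 + U)/(U + Y) (r(Y, U) = (U - 3)/(Y + U) = (-3 + U)/(U + Y))
Z = 37 (Z = -6 + 43 = 37)
Z*r(-4, -5) + y(-3, 9) = 37*((-3 - 5)/(-5 - 4)) + (7 - 1*9) = 37*(-8/(-9)) + (7 - 9) = 37*(-⅑*(-8)) - 2 = 37*(8/9) - 2 = 296/9 - 2 = 278/9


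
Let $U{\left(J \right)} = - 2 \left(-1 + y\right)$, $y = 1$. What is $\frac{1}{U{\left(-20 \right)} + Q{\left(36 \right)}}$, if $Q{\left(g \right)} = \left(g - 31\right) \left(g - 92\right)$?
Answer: $- \frac{1}{280} \approx -0.0035714$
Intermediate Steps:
$U{\left(J \right)} = 0$ ($U{\left(J \right)} = - 2 \left(-1 + 1\right) = \left(-2\right) 0 = 0$)
$Q{\left(g \right)} = \left(-92 + g\right) \left(-31 + g\right)$ ($Q{\left(g \right)} = \left(-31 + g\right) \left(-92 + g\right) = \left(-92 + g\right) \left(-31 + g\right)$)
$\frac{1}{U{\left(-20 \right)} + Q{\left(36 \right)}} = \frac{1}{0 + \left(2852 + 36^{2} - 4428\right)} = \frac{1}{0 + \left(2852 + 1296 - 4428\right)} = \frac{1}{0 - 280} = \frac{1}{-280} = - \frac{1}{280}$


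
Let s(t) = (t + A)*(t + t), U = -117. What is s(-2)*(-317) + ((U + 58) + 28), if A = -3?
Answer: -6371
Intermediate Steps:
s(t) = 2*t*(-3 + t) (s(t) = (t - 3)*(t + t) = (-3 + t)*(2*t) = 2*t*(-3 + t))
s(-2)*(-317) + ((U + 58) + 28) = (2*(-2)*(-3 - 2))*(-317) + ((-117 + 58) + 28) = (2*(-2)*(-5))*(-317) + (-59 + 28) = 20*(-317) - 31 = -6340 - 31 = -6371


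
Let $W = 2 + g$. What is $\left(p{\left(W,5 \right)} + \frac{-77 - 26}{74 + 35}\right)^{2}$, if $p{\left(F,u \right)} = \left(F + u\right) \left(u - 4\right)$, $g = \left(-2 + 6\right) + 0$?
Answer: $\frac{1201216}{11881} \approx 101.1$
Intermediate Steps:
$g = 4$ ($g = 4 + 0 = 4$)
$W = 6$ ($W = 2 + 4 = 6$)
$p{\left(F,u \right)} = \left(-4 + u\right) \left(F + u\right)$ ($p{\left(F,u \right)} = \left(F + u\right) \left(-4 + u\right) = \left(-4 + u\right) \left(F + u\right)$)
$\left(p{\left(W,5 \right)} + \frac{-77 - 26}{74 + 35}\right)^{2} = \left(\left(5^{2} - 24 - 20 + 6 \cdot 5\right) + \frac{-77 - 26}{74 + 35}\right)^{2} = \left(\left(25 - 24 - 20 + 30\right) - \frac{103}{109}\right)^{2} = \left(11 - \frac{103}{109}\right)^{2} = \left(\frac{1096}{109}\right)^{2} = \frac{1201216}{11881}$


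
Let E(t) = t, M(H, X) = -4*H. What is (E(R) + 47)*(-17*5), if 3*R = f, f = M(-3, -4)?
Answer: -4335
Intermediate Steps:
f = 12 (f = -4*(-3) = 12)
R = 4 (R = (⅓)*12 = 4)
(E(R) + 47)*(-17*5) = (4 + 47)*(-17*5) = 51*(-85) = -4335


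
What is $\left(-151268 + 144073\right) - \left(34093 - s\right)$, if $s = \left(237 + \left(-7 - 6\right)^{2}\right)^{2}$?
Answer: $123548$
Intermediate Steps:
$s = 164836$ ($s = \left(237 + \left(-13\right)^{2}\right)^{2} = \left(237 + 169\right)^{2} = 406^{2} = 164836$)
$\left(-151268 + 144073\right) - \left(34093 - s\right) = \left(-151268 + 144073\right) - \left(34093 - 164836\right) = -7195 - \left(34093 - 164836\right) = -7195 - -130743 = -7195 + 130743 = 123548$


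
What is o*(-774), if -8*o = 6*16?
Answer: 9288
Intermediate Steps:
o = -12 (o = -3*16/4 = -⅛*96 = -12)
o*(-774) = -12*(-774) = 9288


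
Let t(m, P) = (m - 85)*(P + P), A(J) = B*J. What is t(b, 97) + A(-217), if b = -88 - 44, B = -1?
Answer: -41881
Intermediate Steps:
b = -132
A(J) = -J
t(m, P) = 2*P*(-85 + m) (t(m, P) = (-85 + m)*(2*P) = 2*P*(-85 + m))
t(b, 97) + A(-217) = 2*97*(-85 - 132) - 1*(-217) = 2*97*(-217) + 217 = -42098 + 217 = -41881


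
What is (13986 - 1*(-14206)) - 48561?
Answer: -20369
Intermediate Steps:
(13986 - 1*(-14206)) - 48561 = (13986 + 14206) - 48561 = 28192 - 48561 = -20369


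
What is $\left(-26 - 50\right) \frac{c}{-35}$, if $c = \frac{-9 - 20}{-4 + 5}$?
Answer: $- \frac{2204}{35} \approx -62.971$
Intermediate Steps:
$c = -29$ ($c = - \frac{29}{1} = \left(-29\right) 1 = -29$)
$\left(-26 - 50\right) \frac{c}{-35} = \left(-26 - 50\right) \left(- \frac{29}{-35}\right) = - 76 \left(\left(-29\right) \left(- \frac{1}{35}\right)\right) = \left(-76\right) \frac{29}{35} = - \frac{2204}{35}$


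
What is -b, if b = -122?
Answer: 122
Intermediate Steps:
-b = -1*(-122) = 122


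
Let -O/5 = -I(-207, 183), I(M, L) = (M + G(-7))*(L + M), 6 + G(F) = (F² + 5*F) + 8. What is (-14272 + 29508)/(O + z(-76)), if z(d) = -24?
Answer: 3809/5724 ≈ 0.66544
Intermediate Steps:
G(F) = 2 + F² + 5*F (G(F) = -6 + ((F² + 5*F) + 8) = -6 + (8 + F² + 5*F) = 2 + F² + 5*F)
I(M, L) = (16 + M)*(L + M) (I(M, L) = (M + (2 + (-7)² + 5*(-7)))*(L + M) = (M + (2 + 49 - 35))*(L + M) = (M + 16)*(L + M) = (16 + M)*(L + M))
O = 22920 (O = -(-5)*((-207)² + 16*183 + 16*(-207) + 183*(-207)) = -(-5)*(42849 + 2928 - 3312 - 37881) = -(-5)*4584 = -5*(-4584) = 22920)
(-14272 + 29508)/(O + z(-76)) = (-14272 + 29508)/(22920 - 24) = 15236/22896 = 15236*(1/22896) = 3809/5724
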